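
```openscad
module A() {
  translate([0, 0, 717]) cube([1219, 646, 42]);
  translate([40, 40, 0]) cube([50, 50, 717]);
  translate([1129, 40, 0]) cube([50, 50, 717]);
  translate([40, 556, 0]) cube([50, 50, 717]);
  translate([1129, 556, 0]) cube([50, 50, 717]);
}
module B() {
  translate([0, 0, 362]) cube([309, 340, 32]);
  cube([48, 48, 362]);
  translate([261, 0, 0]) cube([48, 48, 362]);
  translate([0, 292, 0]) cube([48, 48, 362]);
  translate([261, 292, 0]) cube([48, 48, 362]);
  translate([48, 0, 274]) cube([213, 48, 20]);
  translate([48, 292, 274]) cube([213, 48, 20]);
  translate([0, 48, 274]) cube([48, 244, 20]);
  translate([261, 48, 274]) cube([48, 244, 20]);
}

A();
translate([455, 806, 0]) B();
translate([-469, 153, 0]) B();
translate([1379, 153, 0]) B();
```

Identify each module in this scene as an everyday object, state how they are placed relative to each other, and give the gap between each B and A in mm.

A is a table. B is a stool. Three stools sit around the table at the +y, −x, +x sides. The gap between each stool and the table is 160 mm.

Each stool's nearest face is 160 mm from the table's bounding box.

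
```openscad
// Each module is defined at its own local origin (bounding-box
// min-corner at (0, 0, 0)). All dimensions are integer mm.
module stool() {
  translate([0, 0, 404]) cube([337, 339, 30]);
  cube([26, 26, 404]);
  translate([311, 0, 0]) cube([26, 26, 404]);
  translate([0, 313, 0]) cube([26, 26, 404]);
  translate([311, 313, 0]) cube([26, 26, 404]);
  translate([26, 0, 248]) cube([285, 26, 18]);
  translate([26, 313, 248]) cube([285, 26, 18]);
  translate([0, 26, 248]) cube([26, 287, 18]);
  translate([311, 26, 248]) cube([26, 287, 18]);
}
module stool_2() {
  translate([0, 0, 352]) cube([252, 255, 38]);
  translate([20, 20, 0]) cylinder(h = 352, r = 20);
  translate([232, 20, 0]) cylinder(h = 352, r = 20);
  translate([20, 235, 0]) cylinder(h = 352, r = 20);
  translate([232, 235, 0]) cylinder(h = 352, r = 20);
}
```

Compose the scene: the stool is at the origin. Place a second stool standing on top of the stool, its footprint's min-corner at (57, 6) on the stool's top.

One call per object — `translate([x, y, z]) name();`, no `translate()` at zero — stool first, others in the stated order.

stool();
translate([57, 6, 434]) stool_2();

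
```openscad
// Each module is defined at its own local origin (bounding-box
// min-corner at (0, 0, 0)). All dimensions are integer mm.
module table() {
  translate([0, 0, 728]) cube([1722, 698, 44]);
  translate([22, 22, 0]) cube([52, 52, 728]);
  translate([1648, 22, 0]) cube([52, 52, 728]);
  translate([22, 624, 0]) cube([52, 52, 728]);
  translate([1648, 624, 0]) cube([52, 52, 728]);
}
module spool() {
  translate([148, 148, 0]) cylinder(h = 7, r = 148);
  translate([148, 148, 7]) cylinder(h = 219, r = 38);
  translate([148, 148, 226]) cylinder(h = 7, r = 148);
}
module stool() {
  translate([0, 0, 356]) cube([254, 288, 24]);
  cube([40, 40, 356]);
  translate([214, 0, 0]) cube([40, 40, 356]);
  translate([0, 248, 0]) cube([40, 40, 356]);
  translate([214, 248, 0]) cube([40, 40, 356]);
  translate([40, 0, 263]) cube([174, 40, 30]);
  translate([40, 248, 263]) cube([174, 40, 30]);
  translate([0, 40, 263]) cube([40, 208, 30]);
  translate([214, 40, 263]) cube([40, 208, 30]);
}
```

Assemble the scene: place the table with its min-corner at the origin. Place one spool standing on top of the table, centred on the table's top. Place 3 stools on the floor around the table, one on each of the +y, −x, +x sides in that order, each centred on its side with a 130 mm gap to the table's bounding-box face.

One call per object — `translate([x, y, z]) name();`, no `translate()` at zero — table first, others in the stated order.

table();
translate([713, 201, 772]) spool();
translate([734, 828, 0]) stool();
translate([-384, 205, 0]) stool();
translate([1852, 205, 0]) stool();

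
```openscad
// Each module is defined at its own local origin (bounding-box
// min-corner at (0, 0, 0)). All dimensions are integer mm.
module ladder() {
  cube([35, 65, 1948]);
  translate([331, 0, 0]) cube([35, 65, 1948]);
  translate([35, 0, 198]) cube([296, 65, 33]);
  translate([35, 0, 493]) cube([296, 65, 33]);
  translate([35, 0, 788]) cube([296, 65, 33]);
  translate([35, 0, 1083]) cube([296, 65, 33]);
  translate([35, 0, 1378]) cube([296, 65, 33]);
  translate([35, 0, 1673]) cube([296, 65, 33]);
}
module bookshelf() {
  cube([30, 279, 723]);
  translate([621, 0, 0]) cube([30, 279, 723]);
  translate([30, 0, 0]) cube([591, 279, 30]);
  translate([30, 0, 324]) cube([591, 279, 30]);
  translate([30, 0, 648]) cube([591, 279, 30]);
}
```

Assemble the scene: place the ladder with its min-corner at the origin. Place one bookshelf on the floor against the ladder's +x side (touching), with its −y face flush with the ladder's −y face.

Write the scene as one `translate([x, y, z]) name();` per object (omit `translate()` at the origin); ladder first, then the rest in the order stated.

ladder();
translate([366, 0, 0]) bookshelf();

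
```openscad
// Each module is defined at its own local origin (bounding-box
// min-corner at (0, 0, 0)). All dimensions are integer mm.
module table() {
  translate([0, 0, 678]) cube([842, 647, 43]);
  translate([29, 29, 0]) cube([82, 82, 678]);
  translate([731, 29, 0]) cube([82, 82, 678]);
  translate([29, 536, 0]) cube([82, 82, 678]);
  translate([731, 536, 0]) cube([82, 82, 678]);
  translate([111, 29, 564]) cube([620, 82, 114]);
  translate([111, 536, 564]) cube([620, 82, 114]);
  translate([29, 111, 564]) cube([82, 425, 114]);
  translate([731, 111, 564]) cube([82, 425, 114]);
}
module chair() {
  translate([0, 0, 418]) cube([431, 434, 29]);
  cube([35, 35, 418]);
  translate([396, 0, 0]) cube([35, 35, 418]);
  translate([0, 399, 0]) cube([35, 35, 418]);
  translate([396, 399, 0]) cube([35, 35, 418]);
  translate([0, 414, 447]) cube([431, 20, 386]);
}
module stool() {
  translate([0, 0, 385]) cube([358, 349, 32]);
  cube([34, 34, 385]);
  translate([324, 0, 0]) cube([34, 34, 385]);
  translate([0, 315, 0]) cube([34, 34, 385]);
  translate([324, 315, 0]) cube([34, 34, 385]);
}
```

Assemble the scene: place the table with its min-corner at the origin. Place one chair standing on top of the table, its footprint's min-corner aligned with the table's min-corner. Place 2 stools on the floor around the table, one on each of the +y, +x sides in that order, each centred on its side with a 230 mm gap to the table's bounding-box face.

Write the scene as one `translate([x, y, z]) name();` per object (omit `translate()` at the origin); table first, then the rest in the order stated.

table();
translate([0, 0, 721]) chair();
translate([242, 877, 0]) stool();
translate([1072, 149, 0]) stool();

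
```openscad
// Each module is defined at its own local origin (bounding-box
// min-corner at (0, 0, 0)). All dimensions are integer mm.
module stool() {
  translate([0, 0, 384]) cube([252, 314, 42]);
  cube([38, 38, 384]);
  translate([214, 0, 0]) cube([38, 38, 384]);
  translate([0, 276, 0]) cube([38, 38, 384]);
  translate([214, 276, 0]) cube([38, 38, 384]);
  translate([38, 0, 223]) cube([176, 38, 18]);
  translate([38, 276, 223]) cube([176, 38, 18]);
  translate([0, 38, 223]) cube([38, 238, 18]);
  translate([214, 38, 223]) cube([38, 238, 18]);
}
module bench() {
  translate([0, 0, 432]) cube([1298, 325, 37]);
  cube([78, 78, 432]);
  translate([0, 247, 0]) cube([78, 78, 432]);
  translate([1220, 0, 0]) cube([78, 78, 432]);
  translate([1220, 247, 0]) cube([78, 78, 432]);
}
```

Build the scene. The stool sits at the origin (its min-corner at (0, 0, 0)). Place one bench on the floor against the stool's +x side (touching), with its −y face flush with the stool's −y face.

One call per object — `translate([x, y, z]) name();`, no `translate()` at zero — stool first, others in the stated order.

stool();
translate([252, 0, 0]) bench();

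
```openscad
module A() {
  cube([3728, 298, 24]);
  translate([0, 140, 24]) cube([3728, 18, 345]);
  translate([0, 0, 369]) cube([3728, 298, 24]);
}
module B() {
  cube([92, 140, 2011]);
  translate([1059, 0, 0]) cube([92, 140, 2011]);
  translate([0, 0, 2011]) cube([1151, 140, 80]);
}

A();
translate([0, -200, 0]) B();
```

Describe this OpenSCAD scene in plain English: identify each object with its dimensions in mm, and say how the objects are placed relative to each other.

A is an I-beam lying along x, 3728 mm long. Overall section height 393 mm. Two flanges 298 mm wide (y) and 24 mm thick, one on the floor and one at the top; a web 18 mm thick runs between them, centred on the flange width.

B is a rectangular door frame: two vertical jambs of 92×140 mm section, 2011 mm tall, with a clear opening 967 mm wide between their inner faces. A header 80 mm tall and 140 mm deep lies on top of the jambs and spans the full outside width.

The door frame is on the floor beside the I-beam on its −y side.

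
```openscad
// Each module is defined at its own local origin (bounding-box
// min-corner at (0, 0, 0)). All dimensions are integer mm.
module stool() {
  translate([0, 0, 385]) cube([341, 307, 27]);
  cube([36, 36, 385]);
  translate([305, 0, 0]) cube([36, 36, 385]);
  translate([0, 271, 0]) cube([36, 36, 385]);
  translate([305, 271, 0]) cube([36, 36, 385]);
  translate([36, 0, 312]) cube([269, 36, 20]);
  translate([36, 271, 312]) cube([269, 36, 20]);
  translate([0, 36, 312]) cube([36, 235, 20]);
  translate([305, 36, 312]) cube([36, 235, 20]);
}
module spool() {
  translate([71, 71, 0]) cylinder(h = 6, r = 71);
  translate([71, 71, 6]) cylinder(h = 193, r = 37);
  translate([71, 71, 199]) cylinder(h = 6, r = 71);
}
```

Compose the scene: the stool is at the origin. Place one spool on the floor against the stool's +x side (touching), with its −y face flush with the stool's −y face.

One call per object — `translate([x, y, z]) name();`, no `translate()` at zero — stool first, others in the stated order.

stool();
translate([341, 0, 0]) spool();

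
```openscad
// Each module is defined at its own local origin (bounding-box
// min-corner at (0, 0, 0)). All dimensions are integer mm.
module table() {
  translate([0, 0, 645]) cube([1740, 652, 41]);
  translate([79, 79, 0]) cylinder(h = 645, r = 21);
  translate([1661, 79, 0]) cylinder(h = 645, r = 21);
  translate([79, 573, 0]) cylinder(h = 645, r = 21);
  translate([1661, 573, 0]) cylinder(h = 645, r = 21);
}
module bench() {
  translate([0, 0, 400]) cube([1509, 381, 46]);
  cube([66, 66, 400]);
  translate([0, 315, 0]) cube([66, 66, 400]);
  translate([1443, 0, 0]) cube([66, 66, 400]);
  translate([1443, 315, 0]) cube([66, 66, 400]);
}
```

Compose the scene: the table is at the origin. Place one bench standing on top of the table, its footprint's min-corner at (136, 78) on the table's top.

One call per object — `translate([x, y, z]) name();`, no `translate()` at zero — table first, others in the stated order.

table();
translate([136, 78, 686]) bench();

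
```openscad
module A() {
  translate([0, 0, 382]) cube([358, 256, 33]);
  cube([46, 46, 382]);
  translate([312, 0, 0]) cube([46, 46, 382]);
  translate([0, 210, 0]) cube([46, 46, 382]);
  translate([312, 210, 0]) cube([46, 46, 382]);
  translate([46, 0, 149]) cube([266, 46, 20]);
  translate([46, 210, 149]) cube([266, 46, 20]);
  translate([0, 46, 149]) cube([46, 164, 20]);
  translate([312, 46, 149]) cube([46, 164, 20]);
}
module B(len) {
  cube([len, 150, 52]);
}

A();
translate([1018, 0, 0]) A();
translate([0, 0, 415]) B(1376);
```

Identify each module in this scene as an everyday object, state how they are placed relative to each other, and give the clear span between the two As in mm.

A is a stool. B is a beam. A beam spans the tops of two stools. The clear span between the two stools is 660 mm.

Second stool starts at x = 1018; first ends at x = 358; clear span = 1018 − 358 = 660 mm.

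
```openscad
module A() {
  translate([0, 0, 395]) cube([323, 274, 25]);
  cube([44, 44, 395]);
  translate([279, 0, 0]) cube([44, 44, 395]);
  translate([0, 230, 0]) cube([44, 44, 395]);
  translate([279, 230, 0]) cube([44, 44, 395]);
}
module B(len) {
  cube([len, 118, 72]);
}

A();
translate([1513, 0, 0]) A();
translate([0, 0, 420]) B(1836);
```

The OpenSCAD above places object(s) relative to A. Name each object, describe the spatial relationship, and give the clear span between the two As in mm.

Second stool starts at x = 1513; first ends at x = 323; clear span = 1513 − 323 = 1190 mm.

A is a stool. B is a beam. A beam spans the tops of two stools. The clear span between the two stools is 1190 mm.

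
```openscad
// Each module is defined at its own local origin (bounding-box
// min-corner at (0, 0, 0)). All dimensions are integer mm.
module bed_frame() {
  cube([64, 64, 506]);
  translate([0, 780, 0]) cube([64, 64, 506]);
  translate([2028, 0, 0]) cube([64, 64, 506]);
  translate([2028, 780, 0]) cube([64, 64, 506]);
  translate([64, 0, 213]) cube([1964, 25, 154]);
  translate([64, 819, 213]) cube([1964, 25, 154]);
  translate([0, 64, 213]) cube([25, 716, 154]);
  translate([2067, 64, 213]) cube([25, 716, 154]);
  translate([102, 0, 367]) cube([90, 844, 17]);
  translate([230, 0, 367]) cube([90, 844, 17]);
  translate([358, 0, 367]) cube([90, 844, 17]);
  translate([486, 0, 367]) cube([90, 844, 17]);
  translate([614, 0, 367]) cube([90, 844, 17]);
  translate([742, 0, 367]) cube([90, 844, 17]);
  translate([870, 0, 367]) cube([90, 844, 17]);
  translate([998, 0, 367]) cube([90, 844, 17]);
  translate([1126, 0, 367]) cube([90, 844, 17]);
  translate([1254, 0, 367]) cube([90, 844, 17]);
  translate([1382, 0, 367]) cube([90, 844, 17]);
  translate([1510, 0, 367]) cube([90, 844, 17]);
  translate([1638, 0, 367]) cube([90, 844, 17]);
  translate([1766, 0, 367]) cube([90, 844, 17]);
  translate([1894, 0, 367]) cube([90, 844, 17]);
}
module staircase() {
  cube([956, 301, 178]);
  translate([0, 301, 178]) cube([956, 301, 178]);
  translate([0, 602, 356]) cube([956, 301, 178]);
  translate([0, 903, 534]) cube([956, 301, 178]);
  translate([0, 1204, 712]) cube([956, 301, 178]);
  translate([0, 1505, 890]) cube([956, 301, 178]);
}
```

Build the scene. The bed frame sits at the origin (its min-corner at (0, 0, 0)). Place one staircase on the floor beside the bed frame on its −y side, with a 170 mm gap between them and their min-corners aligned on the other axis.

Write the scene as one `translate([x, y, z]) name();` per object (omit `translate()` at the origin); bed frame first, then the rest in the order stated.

bed_frame();
translate([0, -1976, 0]) staircase();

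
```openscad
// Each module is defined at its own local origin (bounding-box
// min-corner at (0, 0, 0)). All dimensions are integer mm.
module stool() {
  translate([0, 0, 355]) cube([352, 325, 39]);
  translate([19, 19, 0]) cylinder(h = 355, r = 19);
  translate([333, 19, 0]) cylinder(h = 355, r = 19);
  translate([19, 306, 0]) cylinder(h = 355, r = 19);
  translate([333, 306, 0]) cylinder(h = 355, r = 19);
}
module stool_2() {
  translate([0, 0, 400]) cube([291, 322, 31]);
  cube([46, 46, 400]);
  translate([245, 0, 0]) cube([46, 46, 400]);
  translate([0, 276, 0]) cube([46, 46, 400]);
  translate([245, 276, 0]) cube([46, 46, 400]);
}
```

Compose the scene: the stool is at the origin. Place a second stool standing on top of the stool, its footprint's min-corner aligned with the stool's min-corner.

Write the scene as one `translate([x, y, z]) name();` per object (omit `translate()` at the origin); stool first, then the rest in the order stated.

stool();
translate([0, 0, 394]) stool_2();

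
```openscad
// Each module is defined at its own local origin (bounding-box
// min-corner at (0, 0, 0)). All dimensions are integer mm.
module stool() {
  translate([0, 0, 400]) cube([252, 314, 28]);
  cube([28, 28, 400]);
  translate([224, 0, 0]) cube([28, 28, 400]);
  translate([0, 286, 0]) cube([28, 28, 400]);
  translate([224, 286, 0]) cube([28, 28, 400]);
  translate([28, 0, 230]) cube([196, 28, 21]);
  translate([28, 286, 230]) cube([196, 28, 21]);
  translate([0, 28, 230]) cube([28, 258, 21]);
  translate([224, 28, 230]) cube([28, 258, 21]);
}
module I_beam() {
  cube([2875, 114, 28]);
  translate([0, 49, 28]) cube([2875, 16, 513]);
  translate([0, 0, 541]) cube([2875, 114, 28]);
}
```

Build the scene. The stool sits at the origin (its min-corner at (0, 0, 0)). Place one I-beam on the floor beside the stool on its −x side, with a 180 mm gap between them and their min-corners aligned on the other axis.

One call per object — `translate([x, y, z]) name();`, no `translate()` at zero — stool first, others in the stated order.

stool();
translate([-3055, 0, 0]) I_beam();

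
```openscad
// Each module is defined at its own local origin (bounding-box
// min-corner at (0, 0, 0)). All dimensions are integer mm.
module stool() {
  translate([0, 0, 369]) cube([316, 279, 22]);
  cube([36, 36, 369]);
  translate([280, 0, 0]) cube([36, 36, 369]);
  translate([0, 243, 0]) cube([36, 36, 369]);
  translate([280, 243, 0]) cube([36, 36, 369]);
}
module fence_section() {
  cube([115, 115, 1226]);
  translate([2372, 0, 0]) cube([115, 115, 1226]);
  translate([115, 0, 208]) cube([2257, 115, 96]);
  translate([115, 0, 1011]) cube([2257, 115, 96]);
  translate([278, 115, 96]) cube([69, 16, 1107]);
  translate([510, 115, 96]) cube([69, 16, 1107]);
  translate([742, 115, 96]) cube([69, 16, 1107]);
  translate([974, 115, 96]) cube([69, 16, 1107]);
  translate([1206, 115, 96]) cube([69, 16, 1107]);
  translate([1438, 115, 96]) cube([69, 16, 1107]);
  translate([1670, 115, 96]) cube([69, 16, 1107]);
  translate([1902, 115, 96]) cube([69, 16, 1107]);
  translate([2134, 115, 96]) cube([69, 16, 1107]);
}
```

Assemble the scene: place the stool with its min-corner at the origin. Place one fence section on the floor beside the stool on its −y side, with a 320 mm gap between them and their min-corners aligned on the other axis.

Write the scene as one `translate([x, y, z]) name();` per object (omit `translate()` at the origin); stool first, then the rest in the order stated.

stool();
translate([0, -451, 0]) fence_section();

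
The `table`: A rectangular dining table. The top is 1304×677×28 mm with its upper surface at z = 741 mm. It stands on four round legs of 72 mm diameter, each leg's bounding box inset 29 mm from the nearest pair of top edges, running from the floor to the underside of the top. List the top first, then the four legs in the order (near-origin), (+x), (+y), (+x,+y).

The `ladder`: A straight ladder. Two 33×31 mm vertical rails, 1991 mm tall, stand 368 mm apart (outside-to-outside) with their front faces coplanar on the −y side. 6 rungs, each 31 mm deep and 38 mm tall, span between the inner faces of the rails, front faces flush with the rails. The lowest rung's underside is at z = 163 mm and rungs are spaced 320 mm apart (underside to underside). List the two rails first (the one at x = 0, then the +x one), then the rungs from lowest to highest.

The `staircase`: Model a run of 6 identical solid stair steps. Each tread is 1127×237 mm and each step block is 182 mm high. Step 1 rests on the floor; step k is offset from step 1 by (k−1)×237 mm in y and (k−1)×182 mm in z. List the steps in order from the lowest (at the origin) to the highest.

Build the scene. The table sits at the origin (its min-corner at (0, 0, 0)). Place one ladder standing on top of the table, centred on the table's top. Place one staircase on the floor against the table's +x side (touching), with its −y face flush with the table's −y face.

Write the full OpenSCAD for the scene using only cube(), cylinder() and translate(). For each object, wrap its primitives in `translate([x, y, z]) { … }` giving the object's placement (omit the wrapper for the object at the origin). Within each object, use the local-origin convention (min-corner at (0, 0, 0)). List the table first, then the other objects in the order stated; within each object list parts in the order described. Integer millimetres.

translate([0, 0, 713]) cube([1304, 677, 28]);
translate([65, 65, 0]) cylinder(h = 713, r = 36);
translate([1239, 65, 0]) cylinder(h = 713, r = 36);
translate([65, 612, 0]) cylinder(h = 713, r = 36);
translate([1239, 612, 0]) cylinder(h = 713, r = 36);
translate([468, 323, 741]) {
  cube([33, 31, 1991]);
  translate([335, 0, 0]) cube([33, 31, 1991]);
  translate([33, 0, 163]) cube([302, 31, 38]);
  translate([33, 0, 483]) cube([302, 31, 38]);
  translate([33, 0, 803]) cube([302, 31, 38]);
  translate([33, 0, 1123]) cube([302, 31, 38]);
  translate([33, 0, 1443]) cube([302, 31, 38]);
  translate([33, 0, 1763]) cube([302, 31, 38]);
}
translate([1304, 0, 0]) {
  cube([1127, 237, 182]);
  translate([0, 237, 182]) cube([1127, 237, 182]);
  translate([0, 474, 364]) cube([1127, 237, 182]);
  translate([0, 711, 546]) cube([1127, 237, 182]);
  translate([0, 948, 728]) cube([1127, 237, 182]);
  translate([0, 1185, 910]) cube([1127, 237, 182]);
}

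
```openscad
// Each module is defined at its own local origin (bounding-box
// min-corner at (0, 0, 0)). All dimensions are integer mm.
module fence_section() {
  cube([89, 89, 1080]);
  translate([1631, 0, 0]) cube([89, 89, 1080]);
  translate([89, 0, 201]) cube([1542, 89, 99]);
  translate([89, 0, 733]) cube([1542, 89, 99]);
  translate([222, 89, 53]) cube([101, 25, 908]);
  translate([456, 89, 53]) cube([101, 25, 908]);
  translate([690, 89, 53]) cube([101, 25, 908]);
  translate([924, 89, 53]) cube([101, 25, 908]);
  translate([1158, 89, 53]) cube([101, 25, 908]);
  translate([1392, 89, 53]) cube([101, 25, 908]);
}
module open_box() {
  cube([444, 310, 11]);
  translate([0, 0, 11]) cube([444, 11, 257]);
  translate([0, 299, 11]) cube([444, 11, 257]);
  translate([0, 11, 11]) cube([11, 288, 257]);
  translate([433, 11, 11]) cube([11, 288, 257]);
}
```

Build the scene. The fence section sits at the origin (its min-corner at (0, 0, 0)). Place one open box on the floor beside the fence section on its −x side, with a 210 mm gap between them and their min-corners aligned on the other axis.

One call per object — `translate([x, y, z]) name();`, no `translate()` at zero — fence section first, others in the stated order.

fence_section();
translate([-654, 0, 0]) open_box();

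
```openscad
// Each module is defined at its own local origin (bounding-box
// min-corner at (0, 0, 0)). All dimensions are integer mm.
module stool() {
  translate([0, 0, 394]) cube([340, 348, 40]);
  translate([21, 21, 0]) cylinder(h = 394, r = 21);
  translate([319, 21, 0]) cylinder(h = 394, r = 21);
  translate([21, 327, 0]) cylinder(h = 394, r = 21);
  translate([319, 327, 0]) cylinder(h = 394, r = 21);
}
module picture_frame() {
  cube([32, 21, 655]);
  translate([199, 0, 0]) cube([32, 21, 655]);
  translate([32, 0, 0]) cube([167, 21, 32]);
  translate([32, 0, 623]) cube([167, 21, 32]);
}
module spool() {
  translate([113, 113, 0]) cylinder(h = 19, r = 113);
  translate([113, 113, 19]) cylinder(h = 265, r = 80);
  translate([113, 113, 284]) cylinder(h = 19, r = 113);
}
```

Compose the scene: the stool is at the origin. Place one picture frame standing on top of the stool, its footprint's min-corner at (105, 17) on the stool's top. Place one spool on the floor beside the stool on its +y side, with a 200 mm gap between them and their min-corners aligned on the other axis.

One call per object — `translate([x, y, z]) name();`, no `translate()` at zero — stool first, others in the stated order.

stool();
translate([105, 17, 434]) picture_frame();
translate([0, 548, 0]) spool();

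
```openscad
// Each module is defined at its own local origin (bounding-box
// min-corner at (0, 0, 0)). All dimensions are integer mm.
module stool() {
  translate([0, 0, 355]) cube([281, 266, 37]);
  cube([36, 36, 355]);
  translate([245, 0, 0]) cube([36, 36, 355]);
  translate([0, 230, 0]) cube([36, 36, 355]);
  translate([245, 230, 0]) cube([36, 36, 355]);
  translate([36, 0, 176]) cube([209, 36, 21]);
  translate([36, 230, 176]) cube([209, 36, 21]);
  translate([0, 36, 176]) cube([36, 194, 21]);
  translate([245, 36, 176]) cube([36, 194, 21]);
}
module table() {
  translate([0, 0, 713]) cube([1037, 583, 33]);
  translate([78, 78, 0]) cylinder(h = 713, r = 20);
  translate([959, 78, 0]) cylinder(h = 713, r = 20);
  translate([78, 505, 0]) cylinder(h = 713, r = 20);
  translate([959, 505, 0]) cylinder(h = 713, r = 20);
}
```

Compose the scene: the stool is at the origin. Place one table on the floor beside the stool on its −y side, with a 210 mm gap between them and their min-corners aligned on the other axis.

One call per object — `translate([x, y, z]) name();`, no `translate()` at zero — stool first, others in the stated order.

stool();
translate([0, -793, 0]) table();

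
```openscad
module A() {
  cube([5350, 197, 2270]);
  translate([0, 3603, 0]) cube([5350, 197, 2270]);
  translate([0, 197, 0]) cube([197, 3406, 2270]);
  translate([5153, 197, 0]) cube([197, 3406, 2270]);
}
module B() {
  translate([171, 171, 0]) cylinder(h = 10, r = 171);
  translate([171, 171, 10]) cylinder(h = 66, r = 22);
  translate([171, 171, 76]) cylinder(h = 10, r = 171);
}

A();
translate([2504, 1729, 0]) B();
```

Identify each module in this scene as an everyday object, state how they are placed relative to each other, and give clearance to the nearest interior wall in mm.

A is a house frame. B is a spool. The spool sits inside the house frame, centred. The clearance to the nearest interior wall is 1532 mm.

Clearances: x = 2307, y = 1532; minimum 1532 mm.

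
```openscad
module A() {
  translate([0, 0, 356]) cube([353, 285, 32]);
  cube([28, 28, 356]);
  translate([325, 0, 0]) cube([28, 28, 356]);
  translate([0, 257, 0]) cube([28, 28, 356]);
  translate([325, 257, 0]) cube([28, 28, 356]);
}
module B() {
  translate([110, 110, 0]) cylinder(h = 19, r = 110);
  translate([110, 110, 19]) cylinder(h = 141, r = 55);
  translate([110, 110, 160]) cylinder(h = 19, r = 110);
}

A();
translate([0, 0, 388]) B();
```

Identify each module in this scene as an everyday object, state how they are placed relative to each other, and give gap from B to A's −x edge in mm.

The spool's min-x is at 0; the stool's min-x is 0; gap = 0 mm.

A is a stool. B is a spool. The spool is on top of the stool. The gap from the spool to the stool's −x edge is 0 mm.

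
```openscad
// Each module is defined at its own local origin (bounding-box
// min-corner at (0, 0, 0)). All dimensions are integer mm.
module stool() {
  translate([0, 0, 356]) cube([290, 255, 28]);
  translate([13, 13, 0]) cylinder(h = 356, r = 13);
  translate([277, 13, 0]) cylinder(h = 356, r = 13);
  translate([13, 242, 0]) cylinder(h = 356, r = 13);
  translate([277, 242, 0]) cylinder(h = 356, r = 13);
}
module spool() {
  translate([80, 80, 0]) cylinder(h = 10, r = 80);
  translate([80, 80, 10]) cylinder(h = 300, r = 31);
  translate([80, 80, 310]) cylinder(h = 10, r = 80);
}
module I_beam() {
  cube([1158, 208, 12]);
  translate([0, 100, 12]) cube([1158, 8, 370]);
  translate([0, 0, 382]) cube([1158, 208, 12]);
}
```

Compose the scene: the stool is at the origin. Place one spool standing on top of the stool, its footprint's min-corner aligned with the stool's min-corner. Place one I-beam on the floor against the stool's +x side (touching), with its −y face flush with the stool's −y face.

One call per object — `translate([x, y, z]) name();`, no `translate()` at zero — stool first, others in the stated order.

stool();
translate([0, 0, 384]) spool();
translate([290, 0, 0]) I_beam();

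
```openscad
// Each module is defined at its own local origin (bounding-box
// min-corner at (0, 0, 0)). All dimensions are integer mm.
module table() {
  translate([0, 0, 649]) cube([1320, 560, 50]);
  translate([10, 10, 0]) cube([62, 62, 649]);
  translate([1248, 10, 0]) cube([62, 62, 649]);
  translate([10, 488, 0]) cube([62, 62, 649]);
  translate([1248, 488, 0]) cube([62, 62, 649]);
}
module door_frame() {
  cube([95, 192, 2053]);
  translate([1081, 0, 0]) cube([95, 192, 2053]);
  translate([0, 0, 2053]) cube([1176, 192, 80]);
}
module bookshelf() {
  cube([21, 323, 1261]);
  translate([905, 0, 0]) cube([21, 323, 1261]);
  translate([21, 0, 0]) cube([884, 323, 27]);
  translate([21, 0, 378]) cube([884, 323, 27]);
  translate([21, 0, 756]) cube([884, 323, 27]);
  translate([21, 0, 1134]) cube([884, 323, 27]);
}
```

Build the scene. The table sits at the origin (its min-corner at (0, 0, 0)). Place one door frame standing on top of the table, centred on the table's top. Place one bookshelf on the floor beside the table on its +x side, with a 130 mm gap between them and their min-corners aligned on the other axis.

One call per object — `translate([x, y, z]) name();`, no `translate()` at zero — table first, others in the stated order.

table();
translate([72, 184, 699]) door_frame();
translate([1450, 0, 0]) bookshelf();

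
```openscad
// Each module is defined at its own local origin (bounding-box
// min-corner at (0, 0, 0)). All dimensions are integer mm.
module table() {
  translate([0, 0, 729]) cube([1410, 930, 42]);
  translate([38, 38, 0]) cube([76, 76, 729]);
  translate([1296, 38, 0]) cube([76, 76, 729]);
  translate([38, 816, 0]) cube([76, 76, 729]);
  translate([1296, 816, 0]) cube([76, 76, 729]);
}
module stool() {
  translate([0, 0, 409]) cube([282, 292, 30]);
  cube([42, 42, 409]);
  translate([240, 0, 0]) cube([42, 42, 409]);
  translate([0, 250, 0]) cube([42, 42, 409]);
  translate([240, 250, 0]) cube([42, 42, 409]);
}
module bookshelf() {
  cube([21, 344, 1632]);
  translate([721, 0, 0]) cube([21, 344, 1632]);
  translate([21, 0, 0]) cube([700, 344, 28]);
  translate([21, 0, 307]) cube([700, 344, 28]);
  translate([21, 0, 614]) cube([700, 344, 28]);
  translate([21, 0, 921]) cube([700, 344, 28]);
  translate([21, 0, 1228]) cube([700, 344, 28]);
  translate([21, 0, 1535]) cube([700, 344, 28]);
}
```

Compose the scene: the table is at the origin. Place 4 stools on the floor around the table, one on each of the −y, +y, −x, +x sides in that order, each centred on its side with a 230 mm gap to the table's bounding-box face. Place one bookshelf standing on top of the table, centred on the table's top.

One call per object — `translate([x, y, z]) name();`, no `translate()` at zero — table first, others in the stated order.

table();
translate([564, -522, 0]) stool();
translate([564, 1160, 0]) stool();
translate([-512, 319, 0]) stool();
translate([1640, 319, 0]) stool();
translate([334, 293, 771]) bookshelf();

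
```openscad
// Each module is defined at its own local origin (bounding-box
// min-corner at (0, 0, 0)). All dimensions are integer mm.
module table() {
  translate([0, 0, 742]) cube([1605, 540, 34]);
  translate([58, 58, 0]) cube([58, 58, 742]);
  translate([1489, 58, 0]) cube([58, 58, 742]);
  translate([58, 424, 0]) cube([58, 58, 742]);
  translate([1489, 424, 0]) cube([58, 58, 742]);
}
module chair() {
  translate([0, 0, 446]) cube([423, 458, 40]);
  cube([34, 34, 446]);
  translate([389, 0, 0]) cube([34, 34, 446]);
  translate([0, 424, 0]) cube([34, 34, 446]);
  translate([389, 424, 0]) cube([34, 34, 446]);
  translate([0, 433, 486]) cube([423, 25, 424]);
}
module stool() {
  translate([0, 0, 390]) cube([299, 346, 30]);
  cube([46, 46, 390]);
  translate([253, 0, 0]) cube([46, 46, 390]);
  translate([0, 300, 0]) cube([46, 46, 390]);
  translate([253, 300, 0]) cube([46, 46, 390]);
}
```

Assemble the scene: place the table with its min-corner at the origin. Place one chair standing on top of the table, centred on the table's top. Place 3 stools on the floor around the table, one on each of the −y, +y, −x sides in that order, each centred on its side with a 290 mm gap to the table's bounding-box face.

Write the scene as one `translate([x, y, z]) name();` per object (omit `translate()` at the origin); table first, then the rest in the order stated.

table();
translate([591, 41, 776]) chair();
translate([653, -636, 0]) stool();
translate([653, 830, 0]) stool();
translate([-589, 97, 0]) stool();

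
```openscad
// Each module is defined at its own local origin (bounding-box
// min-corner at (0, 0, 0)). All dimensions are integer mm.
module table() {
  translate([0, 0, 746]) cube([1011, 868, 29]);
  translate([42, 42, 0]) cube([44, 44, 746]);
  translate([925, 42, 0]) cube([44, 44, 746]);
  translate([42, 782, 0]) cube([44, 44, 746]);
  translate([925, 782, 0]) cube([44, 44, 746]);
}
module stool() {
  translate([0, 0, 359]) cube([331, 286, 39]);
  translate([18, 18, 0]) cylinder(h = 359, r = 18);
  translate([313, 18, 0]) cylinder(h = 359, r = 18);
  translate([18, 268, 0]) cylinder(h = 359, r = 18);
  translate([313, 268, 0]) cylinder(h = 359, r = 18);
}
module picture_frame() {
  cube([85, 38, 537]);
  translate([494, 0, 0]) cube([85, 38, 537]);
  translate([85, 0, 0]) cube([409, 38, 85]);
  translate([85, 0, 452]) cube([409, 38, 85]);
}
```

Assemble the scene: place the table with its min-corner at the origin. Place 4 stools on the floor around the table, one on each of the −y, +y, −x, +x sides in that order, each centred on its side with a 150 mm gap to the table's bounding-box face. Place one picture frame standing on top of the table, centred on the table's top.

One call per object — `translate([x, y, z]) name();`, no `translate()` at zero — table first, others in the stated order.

table();
translate([340, -436, 0]) stool();
translate([340, 1018, 0]) stool();
translate([-481, 291, 0]) stool();
translate([1161, 291, 0]) stool();
translate([216, 415, 775]) picture_frame();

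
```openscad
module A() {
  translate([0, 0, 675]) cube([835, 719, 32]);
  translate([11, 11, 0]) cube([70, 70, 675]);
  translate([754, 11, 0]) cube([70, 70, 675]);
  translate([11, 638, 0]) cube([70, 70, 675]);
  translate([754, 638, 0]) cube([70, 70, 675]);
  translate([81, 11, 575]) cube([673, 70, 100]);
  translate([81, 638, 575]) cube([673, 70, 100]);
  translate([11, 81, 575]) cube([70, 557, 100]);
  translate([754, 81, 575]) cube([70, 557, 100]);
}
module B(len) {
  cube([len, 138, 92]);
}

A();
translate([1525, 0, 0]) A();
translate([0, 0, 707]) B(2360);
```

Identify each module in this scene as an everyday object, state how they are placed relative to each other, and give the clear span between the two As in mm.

Second table starts at x = 1525; first ends at x = 835; clear span = 1525 − 835 = 690 mm.

A is a table. B is a beam. A beam spans the tops of two tables. The clear span between the two tables is 690 mm.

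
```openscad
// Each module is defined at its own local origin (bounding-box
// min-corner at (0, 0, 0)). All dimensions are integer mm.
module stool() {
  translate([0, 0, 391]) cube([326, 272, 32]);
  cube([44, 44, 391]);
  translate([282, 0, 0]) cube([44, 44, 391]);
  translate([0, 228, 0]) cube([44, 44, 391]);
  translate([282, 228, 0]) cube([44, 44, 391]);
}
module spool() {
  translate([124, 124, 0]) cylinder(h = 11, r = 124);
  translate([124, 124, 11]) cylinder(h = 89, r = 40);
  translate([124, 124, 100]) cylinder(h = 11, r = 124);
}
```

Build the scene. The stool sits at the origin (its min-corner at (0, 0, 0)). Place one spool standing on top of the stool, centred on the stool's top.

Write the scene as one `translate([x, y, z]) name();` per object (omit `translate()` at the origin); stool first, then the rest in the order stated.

stool();
translate([39, 12, 423]) spool();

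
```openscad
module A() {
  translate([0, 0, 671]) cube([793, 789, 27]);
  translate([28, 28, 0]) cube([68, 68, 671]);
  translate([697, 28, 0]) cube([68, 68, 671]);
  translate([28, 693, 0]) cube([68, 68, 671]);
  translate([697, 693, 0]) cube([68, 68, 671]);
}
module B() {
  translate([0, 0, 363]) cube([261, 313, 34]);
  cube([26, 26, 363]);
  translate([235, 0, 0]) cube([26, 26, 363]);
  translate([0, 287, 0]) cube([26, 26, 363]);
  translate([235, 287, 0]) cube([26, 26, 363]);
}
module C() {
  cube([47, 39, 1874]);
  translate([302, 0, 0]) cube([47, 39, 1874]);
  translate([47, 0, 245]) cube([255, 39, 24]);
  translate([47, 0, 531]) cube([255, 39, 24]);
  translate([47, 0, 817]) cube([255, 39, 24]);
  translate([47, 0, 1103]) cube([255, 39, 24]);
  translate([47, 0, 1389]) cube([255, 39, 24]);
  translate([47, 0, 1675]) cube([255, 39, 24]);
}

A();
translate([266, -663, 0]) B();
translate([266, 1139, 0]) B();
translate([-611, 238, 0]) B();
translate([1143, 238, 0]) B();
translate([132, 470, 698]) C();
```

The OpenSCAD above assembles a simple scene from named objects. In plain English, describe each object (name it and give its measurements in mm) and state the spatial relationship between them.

A is a table with a 793×789 mm rectangular top, 27 mm thick, top surface at z = 698 mm, supported by four 68×68 mm square legs, each inset 28 mm from the nearest pair of top edges, running from the floor.

B is a four-legged stool. The seat is 261×313 mm, 34 mm thick, top at z = 397 mm. It stands on four square legs, each 26×26 mm in cross-section, from z = 0 to the seat underside, each flush with a corner of the seat.

C is a wooden ladder with two side rails of 47×39 mm section and 1874 mm height, set 349 mm apart overall. Between them run 6 rectangular rungs (39 mm deep, 24 mm thick), front faces flush with the rails' −y face. The bottom of the first rung is 245 mm above the floor and each subsequent rung is 286 mm higher than the one below.

Four stools sit around the table at the −y, +y, −x, +x sides. The ladder is on top of the table.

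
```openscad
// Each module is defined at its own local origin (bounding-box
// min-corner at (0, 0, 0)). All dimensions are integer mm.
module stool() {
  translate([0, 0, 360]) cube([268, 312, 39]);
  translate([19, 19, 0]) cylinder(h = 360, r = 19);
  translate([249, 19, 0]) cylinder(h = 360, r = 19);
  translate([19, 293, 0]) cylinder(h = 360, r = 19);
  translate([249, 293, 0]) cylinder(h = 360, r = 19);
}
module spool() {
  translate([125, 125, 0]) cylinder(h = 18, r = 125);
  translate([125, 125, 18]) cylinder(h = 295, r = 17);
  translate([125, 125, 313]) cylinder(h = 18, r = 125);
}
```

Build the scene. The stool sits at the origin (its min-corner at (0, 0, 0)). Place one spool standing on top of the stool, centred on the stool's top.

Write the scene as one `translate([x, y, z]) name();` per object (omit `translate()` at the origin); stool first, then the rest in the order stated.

stool();
translate([9, 31, 399]) spool();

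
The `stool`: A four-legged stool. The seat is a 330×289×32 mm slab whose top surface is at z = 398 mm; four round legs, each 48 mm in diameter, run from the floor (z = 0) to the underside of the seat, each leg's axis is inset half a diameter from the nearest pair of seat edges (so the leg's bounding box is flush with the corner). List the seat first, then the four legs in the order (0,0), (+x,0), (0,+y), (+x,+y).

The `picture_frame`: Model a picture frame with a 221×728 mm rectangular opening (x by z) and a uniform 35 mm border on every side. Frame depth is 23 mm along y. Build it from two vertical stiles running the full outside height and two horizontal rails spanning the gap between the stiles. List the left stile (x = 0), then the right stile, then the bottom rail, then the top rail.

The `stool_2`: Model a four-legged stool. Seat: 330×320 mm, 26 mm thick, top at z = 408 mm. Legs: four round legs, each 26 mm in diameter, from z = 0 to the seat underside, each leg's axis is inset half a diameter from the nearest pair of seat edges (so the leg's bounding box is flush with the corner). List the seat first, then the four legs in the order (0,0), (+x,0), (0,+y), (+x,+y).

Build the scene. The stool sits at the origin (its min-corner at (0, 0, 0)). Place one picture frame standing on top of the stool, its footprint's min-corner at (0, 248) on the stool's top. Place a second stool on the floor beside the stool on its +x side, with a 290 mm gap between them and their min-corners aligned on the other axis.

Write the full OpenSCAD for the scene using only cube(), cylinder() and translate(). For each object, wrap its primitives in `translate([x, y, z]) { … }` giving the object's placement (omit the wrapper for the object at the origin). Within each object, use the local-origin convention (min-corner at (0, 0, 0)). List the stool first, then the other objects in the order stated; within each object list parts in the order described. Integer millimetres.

translate([0, 0, 366]) cube([330, 289, 32]);
translate([24, 24, 0]) cylinder(h = 366, r = 24);
translate([306, 24, 0]) cylinder(h = 366, r = 24);
translate([24, 265, 0]) cylinder(h = 366, r = 24);
translate([306, 265, 0]) cylinder(h = 366, r = 24);
translate([0, 248, 398]) {
  cube([35, 23, 798]);
  translate([256, 0, 0]) cube([35, 23, 798]);
  translate([35, 0, 0]) cube([221, 23, 35]);
  translate([35, 0, 763]) cube([221, 23, 35]);
}
translate([620, 0, 0]) {
  translate([0, 0, 382]) cube([330, 320, 26]);
  translate([13, 13, 0]) cylinder(h = 382, r = 13);
  translate([317, 13, 0]) cylinder(h = 382, r = 13);
  translate([13, 307, 0]) cylinder(h = 382, r = 13);
  translate([317, 307, 0]) cylinder(h = 382, r = 13);
}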